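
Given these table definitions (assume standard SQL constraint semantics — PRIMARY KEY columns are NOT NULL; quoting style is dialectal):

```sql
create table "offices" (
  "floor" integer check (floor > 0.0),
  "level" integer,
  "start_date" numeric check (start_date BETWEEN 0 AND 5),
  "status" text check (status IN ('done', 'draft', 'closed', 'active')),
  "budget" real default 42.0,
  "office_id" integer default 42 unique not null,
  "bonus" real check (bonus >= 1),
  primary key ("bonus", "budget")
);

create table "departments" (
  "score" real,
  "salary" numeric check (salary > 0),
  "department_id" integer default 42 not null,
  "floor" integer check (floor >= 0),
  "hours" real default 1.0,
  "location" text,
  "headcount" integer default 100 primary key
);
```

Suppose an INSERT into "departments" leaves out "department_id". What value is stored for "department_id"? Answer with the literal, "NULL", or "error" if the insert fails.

42

department_id has an explicit DEFAULT 42.
When the column is omitted from an INSERT, that default is used.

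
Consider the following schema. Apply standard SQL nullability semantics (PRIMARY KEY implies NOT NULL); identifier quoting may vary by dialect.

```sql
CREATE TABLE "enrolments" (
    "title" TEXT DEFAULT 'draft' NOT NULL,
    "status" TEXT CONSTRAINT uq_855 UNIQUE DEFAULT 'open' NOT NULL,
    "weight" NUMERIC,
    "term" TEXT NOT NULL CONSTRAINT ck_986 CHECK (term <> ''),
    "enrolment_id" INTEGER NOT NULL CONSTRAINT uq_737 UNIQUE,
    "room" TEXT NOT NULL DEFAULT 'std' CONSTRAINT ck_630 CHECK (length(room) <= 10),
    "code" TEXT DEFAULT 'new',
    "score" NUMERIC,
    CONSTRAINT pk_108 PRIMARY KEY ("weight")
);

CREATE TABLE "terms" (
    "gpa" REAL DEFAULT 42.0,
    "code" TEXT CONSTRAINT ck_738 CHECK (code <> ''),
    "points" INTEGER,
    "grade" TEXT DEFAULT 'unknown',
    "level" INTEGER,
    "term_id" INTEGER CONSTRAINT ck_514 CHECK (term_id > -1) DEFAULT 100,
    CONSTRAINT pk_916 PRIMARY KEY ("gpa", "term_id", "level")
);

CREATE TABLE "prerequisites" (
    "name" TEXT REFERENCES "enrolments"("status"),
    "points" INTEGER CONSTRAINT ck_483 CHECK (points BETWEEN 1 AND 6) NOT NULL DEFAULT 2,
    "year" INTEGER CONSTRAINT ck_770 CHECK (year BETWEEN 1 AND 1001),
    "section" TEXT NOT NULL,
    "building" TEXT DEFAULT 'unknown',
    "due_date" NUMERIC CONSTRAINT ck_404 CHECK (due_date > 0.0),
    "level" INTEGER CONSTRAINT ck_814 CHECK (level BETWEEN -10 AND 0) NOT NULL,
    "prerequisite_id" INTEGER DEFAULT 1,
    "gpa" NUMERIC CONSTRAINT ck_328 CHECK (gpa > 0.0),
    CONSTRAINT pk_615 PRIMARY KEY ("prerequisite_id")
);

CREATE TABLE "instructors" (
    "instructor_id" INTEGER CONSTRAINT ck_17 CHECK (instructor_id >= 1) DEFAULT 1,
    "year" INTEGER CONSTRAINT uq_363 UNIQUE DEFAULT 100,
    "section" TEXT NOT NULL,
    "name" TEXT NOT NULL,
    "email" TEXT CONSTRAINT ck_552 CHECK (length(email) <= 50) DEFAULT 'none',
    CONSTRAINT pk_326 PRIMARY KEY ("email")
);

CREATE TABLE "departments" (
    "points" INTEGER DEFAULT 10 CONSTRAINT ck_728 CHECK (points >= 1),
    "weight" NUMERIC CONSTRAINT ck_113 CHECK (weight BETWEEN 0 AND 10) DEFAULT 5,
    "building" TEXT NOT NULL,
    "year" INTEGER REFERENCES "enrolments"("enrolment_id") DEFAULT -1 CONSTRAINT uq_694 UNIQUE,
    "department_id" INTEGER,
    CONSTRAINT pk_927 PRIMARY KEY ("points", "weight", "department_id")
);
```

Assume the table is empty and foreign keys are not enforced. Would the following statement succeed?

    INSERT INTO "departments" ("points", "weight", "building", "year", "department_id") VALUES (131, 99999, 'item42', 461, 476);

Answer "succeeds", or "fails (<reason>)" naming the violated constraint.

The value 99999 for weight violates CHECK (weight BETWEEN 0 AND 10).

fails (CHECK on weight)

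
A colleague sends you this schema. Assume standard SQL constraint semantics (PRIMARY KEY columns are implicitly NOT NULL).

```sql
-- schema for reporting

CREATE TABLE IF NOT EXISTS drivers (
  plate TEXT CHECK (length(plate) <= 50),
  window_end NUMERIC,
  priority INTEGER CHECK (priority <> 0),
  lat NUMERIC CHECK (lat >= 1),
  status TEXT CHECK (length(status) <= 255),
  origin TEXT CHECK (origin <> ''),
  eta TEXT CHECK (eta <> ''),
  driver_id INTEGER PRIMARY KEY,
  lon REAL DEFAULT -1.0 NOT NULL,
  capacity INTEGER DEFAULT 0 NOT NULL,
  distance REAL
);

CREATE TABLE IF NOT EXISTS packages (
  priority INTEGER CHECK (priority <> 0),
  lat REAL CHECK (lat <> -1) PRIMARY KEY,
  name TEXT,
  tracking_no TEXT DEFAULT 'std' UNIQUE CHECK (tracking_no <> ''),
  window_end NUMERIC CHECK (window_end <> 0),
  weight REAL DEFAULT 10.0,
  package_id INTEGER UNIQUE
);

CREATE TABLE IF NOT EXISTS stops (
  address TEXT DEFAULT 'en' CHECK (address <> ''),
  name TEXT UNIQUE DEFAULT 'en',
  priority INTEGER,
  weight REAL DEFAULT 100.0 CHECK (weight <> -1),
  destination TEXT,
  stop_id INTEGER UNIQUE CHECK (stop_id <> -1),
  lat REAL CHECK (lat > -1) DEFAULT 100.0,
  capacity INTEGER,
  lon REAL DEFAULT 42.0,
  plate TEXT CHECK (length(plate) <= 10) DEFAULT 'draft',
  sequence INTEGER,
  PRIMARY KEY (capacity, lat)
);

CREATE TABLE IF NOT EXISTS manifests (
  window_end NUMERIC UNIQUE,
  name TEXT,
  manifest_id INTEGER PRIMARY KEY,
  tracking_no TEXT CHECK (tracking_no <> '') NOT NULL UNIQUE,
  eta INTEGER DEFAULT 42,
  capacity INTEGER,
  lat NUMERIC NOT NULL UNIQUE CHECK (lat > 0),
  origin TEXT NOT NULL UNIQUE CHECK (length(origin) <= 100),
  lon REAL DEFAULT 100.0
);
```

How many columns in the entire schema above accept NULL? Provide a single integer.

28

drivers: 8 nullable (plate, window_end, priority, lat, status, origin, eta, distance — PK (driver_id) and explicit NOT NULL columns excluded).
packages: 6 nullable (priority, name, tracking_no, window_end, weight, package_id — PK (lat) and explicit NOT NULL columns excluded).
stops: 9 nullable (address, name, priority, weight, destination, stop_id, lon, plate, sequence — PK (capacity, lat) and explicit NOT NULL columns excluded).
manifests: 5 nullable (window_end, name, eta, capacity, lon — PK (manifest_id) and explicit NOT NULL columns excluded).
Total: 8 + 6 + 9 + 5 = 28.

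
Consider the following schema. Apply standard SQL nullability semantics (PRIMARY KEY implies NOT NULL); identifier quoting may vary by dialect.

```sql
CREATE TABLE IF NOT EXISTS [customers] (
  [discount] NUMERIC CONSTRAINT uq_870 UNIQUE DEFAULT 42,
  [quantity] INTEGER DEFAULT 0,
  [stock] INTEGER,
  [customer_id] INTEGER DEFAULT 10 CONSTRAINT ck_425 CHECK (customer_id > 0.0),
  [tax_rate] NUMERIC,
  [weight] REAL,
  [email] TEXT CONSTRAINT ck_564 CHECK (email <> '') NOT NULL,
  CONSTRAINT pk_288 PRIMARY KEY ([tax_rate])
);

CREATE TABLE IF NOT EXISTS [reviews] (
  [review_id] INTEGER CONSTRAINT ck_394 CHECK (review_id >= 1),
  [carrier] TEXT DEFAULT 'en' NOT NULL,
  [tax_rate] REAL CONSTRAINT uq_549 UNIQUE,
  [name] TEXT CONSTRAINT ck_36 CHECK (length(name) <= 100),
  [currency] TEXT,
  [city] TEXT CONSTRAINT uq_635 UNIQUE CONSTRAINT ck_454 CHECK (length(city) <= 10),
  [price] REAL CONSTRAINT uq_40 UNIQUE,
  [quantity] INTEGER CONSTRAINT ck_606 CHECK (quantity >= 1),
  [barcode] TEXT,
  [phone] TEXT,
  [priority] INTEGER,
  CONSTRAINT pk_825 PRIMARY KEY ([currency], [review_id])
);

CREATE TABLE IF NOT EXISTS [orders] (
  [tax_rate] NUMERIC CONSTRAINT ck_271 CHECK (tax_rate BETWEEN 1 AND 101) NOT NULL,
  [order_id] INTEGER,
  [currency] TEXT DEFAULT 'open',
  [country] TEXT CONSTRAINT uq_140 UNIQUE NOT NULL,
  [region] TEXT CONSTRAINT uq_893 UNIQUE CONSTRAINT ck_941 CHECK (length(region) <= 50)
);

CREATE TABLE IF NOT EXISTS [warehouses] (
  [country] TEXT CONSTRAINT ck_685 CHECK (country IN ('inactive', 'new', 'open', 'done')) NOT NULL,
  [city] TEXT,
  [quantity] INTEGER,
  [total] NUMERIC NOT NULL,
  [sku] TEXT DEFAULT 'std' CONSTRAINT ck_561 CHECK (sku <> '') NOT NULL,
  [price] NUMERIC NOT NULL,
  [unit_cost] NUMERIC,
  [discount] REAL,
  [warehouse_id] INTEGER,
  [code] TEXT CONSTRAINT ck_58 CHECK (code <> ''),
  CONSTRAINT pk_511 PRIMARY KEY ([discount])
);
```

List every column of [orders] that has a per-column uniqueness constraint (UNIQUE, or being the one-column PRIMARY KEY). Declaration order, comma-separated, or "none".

- tax_rate: no UNIQUE or single-column PK constraint.
- order_id: no UNIQUE or single-column PK constraint.
- currency: no UNIQUE or single-column PK constraint.
- country: declared UNIQUE → unique.
- region: declared UNIQUE → unique.

country, region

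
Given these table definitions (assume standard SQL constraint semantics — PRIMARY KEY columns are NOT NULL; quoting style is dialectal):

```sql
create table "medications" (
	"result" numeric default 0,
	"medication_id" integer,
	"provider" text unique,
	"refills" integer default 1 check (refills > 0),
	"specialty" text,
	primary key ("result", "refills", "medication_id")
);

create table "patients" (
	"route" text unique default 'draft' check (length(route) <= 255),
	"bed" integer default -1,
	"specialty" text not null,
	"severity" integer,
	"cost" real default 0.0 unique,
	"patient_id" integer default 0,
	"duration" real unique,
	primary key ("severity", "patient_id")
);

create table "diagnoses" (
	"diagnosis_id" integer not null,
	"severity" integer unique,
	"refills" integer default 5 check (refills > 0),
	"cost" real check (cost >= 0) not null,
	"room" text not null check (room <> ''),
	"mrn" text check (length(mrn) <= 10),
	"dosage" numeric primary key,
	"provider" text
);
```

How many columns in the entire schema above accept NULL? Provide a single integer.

medications: 2 nullable (provider, specialty — PK (result, refills, medication_id) and explicit NOT NULL columns excluded).
patients: 4 nullable (route, bed, cost, duration — PK (severity, patient_id) and explicit NOT NULL columns excluded).
diagnoses: 4 nullable (severity, refills, mrn, provider — PK (dosage) and explicit NOT NULL columns excluded).
Total: 2 + 4 + 4 = 10.

10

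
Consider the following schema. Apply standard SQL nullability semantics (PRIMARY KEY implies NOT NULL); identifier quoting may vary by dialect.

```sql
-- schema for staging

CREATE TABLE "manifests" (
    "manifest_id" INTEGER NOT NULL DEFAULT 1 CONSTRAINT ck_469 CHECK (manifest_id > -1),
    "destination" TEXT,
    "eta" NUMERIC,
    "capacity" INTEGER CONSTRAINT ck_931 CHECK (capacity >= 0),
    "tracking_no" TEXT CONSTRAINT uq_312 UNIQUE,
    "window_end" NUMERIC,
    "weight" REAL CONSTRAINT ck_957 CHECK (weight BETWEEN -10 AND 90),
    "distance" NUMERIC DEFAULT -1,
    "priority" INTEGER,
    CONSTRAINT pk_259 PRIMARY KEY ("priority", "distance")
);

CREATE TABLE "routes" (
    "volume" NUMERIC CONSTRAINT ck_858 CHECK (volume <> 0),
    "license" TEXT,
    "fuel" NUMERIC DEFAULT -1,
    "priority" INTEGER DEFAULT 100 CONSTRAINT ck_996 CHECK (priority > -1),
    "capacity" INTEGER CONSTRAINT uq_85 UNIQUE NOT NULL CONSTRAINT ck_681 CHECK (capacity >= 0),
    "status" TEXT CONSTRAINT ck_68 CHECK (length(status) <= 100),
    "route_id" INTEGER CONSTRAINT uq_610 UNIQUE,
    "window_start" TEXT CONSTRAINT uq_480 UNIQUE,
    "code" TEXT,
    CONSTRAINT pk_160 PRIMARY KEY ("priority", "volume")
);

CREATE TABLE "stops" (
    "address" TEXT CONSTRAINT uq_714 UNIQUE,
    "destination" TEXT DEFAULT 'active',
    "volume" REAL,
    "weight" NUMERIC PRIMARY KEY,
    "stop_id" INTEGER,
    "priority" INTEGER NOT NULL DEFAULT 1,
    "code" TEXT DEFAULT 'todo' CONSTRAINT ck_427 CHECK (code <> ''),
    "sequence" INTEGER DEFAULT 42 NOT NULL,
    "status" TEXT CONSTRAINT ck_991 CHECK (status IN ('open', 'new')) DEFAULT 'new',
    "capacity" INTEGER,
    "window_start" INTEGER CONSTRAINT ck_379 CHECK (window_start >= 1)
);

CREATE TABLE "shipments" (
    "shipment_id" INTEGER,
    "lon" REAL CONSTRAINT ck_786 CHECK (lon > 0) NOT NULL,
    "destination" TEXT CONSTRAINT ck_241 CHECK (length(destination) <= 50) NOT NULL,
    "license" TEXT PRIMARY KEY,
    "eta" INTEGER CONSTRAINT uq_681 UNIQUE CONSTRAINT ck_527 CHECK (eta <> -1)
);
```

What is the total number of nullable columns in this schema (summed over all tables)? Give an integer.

22

manifests: 6 nullable (destination, eta, capacity, tracking_no, window_end, weight — PK (priority, distance) and explicit NOT NULL columns excluded).
routes: 6 nullable (license, fuel, status, route_id, window_start, code — PK (priority, volume) and explicit NOT NULL columns excluded).
stops: 8 nullable (address, destination, volume, stop_id, code, status, capacity, window_start — PK (weight) and explicit NOT NULL columns excluded).
shipments: 2 nullable (shipment_id, eta — PK (license) and explicit NOT NULL columns excluded).
Total: 6 + 6 + 8 + 2 = 22.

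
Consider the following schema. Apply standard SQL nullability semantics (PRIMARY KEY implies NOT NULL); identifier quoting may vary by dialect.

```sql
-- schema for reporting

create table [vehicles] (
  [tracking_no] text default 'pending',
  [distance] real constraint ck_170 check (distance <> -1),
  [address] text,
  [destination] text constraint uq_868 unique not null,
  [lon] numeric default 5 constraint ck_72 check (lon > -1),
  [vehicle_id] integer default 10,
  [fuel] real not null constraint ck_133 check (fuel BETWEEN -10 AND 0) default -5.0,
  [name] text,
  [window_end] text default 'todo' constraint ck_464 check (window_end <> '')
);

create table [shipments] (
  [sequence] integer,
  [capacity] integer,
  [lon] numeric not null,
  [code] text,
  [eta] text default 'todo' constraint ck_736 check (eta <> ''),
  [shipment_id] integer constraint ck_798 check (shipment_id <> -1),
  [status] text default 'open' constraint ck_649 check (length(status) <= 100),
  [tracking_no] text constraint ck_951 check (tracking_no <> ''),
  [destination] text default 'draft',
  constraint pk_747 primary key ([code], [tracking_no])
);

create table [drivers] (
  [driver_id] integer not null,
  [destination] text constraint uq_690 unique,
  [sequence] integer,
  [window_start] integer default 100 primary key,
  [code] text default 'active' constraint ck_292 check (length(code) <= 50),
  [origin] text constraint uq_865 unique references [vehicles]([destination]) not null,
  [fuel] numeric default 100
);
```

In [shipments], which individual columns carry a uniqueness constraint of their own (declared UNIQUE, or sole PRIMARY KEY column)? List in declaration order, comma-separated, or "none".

none

- sequence: no UNIQUE or single-column PK constraint.
- capacity: no UNIQUE or single-column PK constraint.
- lon: no UNIQUE or single-column PK constraint.
- code: part of a composite PRIMARY KEY — only the tuple is unique, not this column on its own.
- eta: no UNIQUE or single-column PK constraint.
- shipment_id: no UNIQUE or single-column PK constraint.
- status: no UNIQUE or single-column PK constraint.
- tracking_no: part of a composite PRIMARY KEY — only the tuple is unique, not this column on its own.
- destination: no UNIQUE or single-column PK constraint.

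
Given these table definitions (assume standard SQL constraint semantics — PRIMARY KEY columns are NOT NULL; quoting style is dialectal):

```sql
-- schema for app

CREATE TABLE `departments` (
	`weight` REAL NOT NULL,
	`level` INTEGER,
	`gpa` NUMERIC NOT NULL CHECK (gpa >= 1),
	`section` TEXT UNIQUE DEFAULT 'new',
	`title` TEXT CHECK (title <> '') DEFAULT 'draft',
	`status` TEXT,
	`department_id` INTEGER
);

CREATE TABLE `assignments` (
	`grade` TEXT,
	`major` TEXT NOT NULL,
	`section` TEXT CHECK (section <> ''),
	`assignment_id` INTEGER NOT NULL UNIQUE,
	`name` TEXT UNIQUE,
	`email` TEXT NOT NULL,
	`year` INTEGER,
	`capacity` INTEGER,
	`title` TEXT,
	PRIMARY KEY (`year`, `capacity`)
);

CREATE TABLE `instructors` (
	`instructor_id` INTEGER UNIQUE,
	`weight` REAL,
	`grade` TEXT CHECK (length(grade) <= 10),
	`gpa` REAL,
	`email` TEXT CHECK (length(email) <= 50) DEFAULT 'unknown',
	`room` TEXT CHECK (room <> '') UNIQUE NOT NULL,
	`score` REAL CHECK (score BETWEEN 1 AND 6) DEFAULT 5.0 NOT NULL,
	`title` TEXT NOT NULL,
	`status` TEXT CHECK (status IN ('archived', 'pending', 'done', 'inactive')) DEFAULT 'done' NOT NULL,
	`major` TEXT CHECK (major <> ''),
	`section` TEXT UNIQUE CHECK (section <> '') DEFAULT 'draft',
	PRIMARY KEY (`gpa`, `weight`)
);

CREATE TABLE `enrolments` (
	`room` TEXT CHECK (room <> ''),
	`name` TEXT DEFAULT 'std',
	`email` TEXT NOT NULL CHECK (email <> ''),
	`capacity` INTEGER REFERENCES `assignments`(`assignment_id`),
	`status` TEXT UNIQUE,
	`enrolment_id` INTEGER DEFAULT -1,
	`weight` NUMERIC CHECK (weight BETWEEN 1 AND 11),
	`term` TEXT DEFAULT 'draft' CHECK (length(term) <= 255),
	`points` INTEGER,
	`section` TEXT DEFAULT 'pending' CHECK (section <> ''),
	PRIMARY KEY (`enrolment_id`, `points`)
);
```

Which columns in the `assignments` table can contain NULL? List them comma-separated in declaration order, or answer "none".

grade, section, name, title

- grade: no NOT NULL constraint applies → nullable.
- major: declared NOT NULL → not nullable.
- section: CHECK does not forbid NULL (a CHECK constraint passes when its expression is NULL) → nullable.
- assignment_id: declared NOT NULL → not nullable.
- name: UNIQUE does not imply NOT NULL → nullable.
- email: declared NOT NULL → not nullable.
- year: part of the PRIMARY KEY, which implies NOT NULL → not nullable.
- capacity: part of the PRIMARY KEY, which implies NOT NULL → not nullable.
- title: no NOT NULL constraint applies → nullable.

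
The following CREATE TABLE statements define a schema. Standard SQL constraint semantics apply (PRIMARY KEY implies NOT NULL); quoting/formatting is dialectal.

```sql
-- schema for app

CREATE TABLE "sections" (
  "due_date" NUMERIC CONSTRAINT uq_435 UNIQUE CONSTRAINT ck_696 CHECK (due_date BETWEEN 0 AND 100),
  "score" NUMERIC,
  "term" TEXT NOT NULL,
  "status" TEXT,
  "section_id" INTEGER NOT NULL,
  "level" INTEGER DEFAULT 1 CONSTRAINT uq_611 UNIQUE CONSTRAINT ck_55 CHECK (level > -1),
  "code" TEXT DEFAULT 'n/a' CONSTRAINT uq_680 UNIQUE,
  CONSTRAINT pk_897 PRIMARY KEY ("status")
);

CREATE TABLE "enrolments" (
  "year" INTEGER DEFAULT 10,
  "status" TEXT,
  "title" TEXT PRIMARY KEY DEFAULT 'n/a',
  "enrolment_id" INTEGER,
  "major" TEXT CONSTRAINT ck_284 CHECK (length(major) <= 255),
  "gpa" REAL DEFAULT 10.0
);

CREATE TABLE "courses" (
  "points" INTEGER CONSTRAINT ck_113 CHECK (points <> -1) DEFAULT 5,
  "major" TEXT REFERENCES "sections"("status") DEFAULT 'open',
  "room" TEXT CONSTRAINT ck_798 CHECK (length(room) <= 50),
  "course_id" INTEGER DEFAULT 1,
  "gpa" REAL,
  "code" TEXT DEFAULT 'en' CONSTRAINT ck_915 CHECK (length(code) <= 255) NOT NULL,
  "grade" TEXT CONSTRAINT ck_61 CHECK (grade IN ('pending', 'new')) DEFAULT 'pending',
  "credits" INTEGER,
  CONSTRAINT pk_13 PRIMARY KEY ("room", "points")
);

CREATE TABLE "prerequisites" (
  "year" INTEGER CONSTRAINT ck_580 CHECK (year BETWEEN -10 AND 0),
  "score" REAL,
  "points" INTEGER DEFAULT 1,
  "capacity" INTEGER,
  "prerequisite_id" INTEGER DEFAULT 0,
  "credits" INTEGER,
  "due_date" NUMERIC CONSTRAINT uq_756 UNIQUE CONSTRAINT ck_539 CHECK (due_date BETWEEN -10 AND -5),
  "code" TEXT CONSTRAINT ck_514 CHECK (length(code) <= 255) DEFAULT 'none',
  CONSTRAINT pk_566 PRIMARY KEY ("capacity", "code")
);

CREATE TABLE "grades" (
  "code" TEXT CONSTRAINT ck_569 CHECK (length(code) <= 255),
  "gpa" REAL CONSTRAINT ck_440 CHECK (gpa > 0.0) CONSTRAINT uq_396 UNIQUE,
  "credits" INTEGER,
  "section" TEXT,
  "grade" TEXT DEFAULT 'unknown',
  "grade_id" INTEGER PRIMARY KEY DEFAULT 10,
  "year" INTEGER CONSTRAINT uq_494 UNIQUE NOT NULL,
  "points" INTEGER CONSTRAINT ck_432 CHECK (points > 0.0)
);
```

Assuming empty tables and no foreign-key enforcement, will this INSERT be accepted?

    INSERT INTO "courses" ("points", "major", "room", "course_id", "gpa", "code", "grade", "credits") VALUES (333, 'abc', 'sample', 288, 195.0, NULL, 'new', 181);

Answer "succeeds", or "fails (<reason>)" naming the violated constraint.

fails (NOT NULL on code)

code is explicitly set to NULL, but code is declared NOT NULL.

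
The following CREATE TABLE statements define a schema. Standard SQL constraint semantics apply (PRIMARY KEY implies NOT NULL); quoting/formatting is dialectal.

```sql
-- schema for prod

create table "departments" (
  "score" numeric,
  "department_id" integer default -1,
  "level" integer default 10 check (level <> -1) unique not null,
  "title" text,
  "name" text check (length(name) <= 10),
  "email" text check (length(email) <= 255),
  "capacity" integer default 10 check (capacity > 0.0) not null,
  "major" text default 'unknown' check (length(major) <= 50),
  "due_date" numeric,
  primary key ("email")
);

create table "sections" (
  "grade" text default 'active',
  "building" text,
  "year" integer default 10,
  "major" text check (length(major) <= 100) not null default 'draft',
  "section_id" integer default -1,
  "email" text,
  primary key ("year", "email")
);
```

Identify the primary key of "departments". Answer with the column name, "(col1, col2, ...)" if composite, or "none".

email

email is declared PRIMARY KEY as a table-level PRIMARY KEY clause.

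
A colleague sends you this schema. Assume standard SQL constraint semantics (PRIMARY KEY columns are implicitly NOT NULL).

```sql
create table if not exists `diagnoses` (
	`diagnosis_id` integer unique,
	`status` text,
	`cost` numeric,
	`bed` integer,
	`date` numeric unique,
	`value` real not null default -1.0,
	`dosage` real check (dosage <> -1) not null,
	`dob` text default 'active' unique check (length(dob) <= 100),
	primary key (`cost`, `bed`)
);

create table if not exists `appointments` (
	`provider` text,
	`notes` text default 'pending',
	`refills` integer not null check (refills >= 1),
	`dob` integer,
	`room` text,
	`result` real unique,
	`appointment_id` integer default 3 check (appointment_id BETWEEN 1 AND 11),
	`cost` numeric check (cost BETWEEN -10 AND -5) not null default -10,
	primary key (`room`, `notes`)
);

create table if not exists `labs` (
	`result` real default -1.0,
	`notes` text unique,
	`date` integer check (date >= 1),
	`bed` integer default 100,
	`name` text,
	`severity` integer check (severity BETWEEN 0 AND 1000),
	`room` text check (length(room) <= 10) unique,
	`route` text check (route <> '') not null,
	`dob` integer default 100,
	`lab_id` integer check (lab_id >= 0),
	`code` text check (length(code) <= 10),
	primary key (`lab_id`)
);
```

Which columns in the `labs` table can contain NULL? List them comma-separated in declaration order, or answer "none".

- result: DEFAULT only fills an omitted column; an explicit NULL is still allowed → nullable.
- notes: UNIQUE does not imply NOT NULL → nullable.
- date: CHECK does not forbid NULL (a CHECK constraint passes when its expression is NULL) → nullable.
- bed: DEFAULT only fills an omitted column; an explicit NULL is still allowed → nullable.
- name: no NOT NULL constraint applies → nullable.
- severity: CHECK does not forbid NULL (a CHECK constraint passes when its expression is NULL) → nullable.
- room: CHECK does not forbid NULL (a CHECK constraint passes when its expression is NULL) → nullable.
- route: declared NOT NULL → not nullable.
- dob: DEFAULT only fills an omitted column; an explicit NULL is still allowed → nullable.
- lab_id: part of the PRIMARY KEY, which implies NOT NULL → not nullable.
- code: CHECK does not forbid NULL (a CHECK constraint passes when its expression is NULL) → nullable.

result, notes, date, bed, name, severity, room, dob, code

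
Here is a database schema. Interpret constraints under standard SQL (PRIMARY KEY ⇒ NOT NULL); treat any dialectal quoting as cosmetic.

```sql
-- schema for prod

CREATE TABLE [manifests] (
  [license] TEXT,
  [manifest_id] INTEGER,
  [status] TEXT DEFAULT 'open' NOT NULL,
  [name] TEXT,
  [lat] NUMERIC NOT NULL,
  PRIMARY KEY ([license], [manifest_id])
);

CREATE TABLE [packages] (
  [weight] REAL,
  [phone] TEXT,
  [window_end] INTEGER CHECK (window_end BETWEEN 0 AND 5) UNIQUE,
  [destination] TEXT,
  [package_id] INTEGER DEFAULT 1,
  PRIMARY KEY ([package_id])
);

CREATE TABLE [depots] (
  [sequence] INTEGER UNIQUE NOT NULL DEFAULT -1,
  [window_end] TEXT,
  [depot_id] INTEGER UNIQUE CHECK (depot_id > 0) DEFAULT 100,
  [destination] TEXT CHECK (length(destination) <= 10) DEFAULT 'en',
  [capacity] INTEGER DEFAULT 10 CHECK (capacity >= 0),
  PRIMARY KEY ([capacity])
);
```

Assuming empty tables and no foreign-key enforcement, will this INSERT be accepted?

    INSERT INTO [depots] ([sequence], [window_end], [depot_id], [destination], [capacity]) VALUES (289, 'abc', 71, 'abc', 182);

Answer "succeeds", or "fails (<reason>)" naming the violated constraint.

succeeds

NOT NULL columns: capacity is supplied; sequence is supplied.
CHECK constraints: 71 satisfies (depot_id > 0); 'abc' satisfies (length(destination) <= 10); 182 satisfies (capacity >= 0).
No constraint is violated.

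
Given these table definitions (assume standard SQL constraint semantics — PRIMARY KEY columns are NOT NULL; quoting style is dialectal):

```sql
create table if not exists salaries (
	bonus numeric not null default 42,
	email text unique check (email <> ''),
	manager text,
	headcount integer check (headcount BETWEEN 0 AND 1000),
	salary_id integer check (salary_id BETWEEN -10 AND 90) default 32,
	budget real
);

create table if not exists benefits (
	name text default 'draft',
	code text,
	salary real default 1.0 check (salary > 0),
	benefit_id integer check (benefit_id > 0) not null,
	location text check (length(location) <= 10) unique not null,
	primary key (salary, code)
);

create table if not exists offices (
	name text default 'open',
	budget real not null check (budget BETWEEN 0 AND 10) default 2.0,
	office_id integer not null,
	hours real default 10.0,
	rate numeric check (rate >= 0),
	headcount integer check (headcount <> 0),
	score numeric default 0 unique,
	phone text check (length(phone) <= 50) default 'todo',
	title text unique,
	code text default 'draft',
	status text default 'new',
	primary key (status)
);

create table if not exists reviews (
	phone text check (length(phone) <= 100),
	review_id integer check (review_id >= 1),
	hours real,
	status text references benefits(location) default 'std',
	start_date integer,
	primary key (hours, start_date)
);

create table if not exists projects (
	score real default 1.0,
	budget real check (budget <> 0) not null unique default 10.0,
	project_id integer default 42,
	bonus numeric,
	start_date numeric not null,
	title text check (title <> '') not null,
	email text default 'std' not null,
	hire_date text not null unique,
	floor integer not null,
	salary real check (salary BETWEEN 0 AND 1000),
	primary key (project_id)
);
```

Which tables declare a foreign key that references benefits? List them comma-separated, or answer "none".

reviews

- reviews.status references benefits(location).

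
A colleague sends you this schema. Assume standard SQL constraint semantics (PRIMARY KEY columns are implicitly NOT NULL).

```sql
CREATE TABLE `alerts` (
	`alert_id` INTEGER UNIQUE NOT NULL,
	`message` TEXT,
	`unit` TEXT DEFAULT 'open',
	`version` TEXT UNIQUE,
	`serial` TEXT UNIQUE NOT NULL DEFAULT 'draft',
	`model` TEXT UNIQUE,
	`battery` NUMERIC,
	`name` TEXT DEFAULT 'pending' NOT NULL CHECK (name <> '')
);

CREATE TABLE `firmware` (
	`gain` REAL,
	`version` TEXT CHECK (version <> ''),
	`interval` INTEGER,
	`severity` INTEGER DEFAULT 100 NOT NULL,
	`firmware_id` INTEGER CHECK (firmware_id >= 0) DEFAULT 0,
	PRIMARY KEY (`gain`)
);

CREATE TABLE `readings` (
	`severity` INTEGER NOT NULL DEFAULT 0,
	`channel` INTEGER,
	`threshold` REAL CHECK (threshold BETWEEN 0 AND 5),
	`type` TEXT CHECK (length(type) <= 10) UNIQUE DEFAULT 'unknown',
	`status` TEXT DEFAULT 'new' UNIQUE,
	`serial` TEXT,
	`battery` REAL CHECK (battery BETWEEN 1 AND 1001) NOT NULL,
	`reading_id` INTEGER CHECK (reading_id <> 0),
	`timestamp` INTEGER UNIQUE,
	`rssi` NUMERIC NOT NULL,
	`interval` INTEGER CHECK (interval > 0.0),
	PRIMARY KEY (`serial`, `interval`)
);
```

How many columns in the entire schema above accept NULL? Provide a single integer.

alerts: 5 nullable (message, unit, version, model, battery — PK none and explicit NOT NULL columns excluded).
firmware: 3 nullable (version, interval, firmware_id — PK (gain) and explicit NOT NULL columns excluded).
readings: 6 nullable (channel, threshold, type, status, reading_id, timestamp — PK (serial, interval) and explicit NOT NULL columns excluded).
Total: 5 + 3 + 6 = 14.

14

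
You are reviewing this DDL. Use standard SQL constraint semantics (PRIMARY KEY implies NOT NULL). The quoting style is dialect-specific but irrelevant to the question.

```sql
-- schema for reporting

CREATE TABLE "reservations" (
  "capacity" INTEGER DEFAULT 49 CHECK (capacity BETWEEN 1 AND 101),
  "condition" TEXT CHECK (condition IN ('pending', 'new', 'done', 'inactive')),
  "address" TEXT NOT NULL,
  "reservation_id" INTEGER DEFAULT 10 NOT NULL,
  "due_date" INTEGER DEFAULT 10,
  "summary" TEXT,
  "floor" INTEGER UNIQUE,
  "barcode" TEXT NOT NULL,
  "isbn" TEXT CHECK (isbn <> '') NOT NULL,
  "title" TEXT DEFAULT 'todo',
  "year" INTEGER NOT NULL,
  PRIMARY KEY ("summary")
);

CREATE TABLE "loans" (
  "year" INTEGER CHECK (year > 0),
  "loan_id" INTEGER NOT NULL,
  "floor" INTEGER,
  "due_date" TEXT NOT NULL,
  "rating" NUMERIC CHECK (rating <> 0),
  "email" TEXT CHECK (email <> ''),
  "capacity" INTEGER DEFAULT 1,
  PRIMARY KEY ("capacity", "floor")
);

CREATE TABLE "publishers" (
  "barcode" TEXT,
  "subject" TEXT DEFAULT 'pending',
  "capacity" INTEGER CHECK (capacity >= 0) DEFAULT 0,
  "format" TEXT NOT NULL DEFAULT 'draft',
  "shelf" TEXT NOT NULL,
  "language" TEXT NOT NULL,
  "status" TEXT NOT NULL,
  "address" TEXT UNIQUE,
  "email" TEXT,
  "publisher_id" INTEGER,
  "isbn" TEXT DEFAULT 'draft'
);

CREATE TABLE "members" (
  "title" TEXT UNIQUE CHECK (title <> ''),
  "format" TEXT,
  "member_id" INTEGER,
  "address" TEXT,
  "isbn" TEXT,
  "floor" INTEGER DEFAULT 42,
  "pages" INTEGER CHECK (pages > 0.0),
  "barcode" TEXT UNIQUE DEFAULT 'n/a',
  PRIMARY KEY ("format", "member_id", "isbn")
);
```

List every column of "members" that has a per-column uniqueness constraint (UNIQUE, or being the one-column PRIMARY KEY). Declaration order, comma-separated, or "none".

title, barcode

- title: declared UNIQUE → unique.
- format: part of a composite PRIMARY KEY — only the tuple is unique, not this column on its own.
- member_id: part of a composite PRIMARY KEY — only the tuple is unique, not this column on its own.
- address: no UNIQUE or single-column PK constraint.
- isbn: part of a composite PRIMARY KEY — only the tuple is unique, not this column on its own.
- floor: no UNIQUE or single-column PK constraint.
- pages: no UNIQUE or single-column PK constraint.
- barcode: declared UNIQUE → unique.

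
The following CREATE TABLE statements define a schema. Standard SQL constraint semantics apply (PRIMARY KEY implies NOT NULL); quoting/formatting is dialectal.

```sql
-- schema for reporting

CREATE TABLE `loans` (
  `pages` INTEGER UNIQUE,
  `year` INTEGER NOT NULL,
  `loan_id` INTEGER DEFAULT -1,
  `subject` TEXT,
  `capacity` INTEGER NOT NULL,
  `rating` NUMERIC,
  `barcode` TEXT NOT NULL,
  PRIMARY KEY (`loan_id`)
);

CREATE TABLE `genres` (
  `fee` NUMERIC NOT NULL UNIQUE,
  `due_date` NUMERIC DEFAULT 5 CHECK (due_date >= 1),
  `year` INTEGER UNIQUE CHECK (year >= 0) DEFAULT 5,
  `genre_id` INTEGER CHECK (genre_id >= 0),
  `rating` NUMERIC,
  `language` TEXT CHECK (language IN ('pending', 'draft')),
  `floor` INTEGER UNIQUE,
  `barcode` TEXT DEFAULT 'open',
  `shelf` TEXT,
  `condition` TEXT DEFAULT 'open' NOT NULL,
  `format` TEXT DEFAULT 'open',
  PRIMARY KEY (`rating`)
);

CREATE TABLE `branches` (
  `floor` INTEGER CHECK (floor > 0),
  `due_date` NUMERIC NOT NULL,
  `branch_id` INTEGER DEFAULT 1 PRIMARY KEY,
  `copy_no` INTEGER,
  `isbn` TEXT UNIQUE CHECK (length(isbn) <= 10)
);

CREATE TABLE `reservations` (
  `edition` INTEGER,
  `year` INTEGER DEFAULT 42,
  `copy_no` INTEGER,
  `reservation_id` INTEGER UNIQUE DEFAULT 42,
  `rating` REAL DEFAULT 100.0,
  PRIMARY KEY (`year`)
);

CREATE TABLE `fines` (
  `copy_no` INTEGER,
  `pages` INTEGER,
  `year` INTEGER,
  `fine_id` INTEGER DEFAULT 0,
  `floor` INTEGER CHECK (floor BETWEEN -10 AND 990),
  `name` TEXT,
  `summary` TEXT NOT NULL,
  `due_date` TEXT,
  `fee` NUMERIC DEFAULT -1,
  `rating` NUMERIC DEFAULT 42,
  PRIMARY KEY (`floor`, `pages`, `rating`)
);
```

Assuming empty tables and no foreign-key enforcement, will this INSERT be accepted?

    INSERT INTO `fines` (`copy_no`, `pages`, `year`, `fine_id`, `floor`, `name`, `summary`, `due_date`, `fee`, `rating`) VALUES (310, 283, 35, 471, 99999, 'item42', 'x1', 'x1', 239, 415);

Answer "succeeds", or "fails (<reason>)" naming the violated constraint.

fails (CHECK on floor)

The value 99999 for floor violates CHECK (floor BETWEEN -10 AND 990).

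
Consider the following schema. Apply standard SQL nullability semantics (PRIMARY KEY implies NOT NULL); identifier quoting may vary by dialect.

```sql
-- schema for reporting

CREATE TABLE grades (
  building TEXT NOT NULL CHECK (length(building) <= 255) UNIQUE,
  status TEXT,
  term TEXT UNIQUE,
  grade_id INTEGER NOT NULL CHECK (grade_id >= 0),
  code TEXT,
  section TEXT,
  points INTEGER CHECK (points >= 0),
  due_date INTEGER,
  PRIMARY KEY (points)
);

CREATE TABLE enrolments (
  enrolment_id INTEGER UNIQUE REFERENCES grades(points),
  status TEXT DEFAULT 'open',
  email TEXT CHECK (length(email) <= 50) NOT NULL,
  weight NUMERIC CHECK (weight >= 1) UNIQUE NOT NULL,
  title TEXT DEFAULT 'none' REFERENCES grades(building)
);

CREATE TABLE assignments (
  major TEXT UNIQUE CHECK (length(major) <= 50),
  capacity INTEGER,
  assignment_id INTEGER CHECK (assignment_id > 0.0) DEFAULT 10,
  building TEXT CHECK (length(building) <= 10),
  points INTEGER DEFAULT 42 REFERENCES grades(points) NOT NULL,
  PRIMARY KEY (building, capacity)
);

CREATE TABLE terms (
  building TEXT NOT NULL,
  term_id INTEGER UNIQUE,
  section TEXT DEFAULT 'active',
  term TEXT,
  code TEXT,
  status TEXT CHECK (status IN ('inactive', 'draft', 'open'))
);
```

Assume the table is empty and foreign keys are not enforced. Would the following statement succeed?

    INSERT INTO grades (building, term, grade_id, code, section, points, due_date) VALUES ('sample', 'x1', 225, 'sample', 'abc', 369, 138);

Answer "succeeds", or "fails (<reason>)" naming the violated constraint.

NOT NULL columns: building is supplied; grade_id is supplied; points is supplied.
CHECK constraints: 'sample' satisfies (length(building) <= 255); 225 satisfies (grade_id >= 0); 369 satisfies (points >= 0).
No constraint is violated.

succeeds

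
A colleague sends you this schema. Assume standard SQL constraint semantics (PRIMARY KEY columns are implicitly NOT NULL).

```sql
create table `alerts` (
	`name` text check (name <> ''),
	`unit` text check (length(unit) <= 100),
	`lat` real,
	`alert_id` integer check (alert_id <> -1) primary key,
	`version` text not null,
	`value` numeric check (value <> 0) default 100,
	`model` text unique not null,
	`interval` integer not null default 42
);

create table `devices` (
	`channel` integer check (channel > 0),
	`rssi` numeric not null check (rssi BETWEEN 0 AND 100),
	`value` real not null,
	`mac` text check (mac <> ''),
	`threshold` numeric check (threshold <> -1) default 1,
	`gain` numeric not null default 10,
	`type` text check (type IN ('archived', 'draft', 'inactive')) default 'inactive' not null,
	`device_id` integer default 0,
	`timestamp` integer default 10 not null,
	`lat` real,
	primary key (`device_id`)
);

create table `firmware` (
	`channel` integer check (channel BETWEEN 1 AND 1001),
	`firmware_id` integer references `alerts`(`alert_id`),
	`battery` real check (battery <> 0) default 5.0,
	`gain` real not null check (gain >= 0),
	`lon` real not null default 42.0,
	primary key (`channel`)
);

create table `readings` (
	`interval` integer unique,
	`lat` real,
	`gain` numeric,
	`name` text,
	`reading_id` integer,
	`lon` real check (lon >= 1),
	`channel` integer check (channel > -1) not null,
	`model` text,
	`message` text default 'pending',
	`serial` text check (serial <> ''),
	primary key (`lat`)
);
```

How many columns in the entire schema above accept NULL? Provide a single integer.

18

alerts: 4 nullable (name, unit, lat, value — PK (alert_id) and explicit NOT NULL columns excluded).
devices: 4 nullable (channel, mac, threshold, lat — PK (device_id) and explicit NOT NULL columns excluded).
firmware: 2 nullable (firmware_id, battery — PK (channel) and explicit NOT NULL columns excluded).
readings: 8 nullable (interval, gain, name, reading_id, lon, model, message, serial — PK (lat) and explicit NOT NULL columns excluded).
Total: 4 + 4 + 2 + 8 = 18.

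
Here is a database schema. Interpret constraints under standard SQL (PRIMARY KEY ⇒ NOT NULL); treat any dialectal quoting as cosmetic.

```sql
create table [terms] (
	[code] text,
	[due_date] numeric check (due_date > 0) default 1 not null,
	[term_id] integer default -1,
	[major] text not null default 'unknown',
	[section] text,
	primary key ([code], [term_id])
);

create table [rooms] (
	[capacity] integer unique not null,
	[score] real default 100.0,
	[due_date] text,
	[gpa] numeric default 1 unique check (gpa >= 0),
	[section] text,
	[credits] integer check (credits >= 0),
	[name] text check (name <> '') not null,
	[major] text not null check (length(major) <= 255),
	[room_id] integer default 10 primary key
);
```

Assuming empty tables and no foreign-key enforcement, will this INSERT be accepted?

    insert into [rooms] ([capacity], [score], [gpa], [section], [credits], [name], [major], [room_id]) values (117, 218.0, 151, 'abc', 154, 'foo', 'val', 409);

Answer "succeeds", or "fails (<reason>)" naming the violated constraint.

succeeds

NOT NULL columns: capacity is supplied; major is supplied; name is supplied; room_id is supplied.
CHECK constraints: 151 satisfies (gpa >= 0); 154 satisfies (credits >= 0); 'foo' satisfies (name <> ''); 'val' satisfies (length(major) <= 255).
No constraint is violated.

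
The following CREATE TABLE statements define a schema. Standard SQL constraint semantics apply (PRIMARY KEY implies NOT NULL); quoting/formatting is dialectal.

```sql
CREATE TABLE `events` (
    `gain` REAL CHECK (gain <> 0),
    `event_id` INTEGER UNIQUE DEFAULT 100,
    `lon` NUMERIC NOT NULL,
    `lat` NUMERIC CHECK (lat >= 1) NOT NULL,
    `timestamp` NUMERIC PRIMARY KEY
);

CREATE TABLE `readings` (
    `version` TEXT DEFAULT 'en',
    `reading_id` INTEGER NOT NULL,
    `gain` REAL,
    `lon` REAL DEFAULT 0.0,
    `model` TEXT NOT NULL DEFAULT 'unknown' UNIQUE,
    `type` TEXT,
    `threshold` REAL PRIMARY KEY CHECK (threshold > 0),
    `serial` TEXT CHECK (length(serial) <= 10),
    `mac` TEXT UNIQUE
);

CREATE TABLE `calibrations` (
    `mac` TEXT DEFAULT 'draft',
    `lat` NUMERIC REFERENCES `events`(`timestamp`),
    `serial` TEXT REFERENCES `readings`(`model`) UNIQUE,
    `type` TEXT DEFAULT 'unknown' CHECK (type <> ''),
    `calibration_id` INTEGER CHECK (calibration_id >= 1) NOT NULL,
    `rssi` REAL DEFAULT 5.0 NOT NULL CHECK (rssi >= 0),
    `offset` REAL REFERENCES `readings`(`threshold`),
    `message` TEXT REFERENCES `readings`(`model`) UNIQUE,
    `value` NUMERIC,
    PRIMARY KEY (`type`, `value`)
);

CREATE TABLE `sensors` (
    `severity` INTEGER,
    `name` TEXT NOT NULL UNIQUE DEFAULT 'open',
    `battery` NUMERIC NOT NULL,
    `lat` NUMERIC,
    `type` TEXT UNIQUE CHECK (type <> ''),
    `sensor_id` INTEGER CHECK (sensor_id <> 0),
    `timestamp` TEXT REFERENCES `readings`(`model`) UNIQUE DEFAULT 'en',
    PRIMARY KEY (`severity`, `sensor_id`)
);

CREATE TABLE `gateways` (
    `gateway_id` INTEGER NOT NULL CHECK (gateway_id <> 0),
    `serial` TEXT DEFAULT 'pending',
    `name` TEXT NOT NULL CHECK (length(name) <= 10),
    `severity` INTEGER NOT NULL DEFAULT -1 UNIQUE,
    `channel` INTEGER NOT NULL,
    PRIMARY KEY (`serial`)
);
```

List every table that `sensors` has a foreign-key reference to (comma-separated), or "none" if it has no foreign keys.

- timestamp REFERENCES readings(model).

readings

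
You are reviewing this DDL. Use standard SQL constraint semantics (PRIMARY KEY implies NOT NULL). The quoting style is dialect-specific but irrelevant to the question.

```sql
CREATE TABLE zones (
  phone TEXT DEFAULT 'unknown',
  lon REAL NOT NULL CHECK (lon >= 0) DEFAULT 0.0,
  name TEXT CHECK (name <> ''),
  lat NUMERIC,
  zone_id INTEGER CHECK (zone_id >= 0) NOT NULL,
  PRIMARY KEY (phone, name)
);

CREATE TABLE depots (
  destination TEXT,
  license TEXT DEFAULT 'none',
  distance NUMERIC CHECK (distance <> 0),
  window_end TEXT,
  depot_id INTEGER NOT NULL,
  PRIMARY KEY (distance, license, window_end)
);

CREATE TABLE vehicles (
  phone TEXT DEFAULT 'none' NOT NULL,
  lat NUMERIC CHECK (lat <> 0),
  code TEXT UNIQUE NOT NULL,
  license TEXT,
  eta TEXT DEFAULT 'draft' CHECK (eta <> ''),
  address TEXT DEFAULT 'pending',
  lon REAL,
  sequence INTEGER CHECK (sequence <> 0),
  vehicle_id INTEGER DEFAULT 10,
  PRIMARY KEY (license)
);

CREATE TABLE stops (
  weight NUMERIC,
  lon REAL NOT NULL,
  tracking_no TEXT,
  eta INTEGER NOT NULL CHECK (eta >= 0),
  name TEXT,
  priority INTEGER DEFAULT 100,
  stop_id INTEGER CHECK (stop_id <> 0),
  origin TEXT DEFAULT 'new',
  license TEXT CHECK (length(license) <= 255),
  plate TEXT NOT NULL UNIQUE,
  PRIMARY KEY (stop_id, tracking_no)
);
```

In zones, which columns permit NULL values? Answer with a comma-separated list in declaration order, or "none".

lat

- phone: part of the PRIMARY KEY, which implies NOT NULL → not nullable.
- lon: declared NOT NULL → not nullable.
- name: part of the PRIMARY KEY, which implies NOT NULL → not nullable.
- lat: no NOT NULL constraint applies → nullable.
- zone_id: declared NOT NULL → not nullable.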